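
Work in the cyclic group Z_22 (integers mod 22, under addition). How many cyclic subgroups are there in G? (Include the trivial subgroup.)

4

A cyclic subgroup of order d is generated by each of its φ(d) elements of order d, so the cyclic subgroups of order d number (#elements of order d)/φ(d).
Cyclic subgroups by order — order 1: 1; order 2: 1; order 11: 1; order 22: 1.
Total: 4.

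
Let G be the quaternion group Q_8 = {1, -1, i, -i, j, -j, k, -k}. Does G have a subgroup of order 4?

Yes

4 | 8. A subgroup of order 4 is {1, -1, i, -i}.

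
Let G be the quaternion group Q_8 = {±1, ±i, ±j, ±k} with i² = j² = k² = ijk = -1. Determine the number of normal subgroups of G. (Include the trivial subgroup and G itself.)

G has 6 subgroups. Checking conjugation-invariance by order — order 1: 1/1 normal; order 2: 1/1 normal; order 4: 3/3 normal; order 8: 1/1 normal.
Total normal subgroups: 6.

6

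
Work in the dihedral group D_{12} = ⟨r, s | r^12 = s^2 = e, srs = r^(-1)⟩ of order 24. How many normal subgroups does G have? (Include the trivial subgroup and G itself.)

9

G has 34 subgroups. Checking conjugation-invariance by order — order 1: 1/1 normal; order 2: 1/13 normal; order 3: 1/1 normal; order 4: 1/7 normal; order 6: 1/5 normal; order 8: 0/3 normal; order 12: 3/3 normal; order 24: 1/1 normal.
Total normal subgroups: 9.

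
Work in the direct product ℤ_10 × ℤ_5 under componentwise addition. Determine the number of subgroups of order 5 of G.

6

|G| = 50 and 5 | 50, so subgroups of order 5 are possible by Lagrange.
The subgroups of order 5 are: {(0,0), (0,1), (0,2), (0,3), (0,4)}; {(0,0), (2,0), (4,0), (6,0), (8,0)}; {(0,0), (2,1), (4,2), (6,3), (8,4)}; {(0,0), (2,2), (4,4), (6,1), (8,3)}; … (6 in all).
So G has 6 subgroups of order 5.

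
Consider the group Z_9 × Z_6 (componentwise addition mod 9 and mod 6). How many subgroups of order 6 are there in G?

|G| = 54 and 6 | 54, so subgroups of order 6 are possible by Lagrange.
The subgroups of order 6 are: {(0,0), (0,1), (0,2), (0,3), (0,4), (0,5)}; {(0,0), (0,3), (3,0), (3,3), (6,0), (6,3)}; {(0,0), (0,3), (3,1), (3,4), (6,2), (6,5)}; {(0,0), (0,3), (3,2), (3,5), (6,1), (6,4)}.
So G has 4 subgroups of order 6.

4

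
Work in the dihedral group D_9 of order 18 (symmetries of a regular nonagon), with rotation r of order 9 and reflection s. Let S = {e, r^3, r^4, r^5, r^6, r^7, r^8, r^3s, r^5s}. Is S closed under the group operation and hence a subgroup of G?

No

r^7 ∈ S but its inverse r^2 ∉ S, so S is not a subgroup.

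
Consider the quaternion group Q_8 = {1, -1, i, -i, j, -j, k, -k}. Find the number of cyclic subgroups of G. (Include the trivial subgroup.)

Group the elements of G by the cyclic subgroup they generate; each cyclic subgroup of order d accounts for φ(d) elements.
Cyclic subgroups by order — order 1: 1; order 2: 1; order 4: 3.
Total: 5.

5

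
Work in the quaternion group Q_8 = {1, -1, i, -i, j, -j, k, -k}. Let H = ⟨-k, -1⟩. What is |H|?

|⟨-k⟩| = 4 and |⟨-1⟩| = 2, so |H| is a multiple of lcm(4, 2) = 4 and divides |G| = 8.
Closing under the operation: H = {1, -1, k, -k}, so |H| = 4.

4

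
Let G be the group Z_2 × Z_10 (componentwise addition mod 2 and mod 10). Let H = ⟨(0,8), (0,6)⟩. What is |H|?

5

|⟨(0,8)⟩| = 5 and |⟨(0,6)⟩| = 5, so |H| is a multiple of lcm(5, 5) = 5 and divides |G| = 20.
Closing under the operation: H = {(0,0), (0,2), (0,4), (0,6), (0,8)}, so |H| = 5.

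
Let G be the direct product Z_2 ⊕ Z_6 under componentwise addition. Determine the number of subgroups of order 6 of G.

|G| = 12 and 6 | 12, so subgroups of order 6 are possible by Lagrange.
The subgroups of order 6 are: {(0,0), (0,1), (0,2), (0,3), (0,4), (0,5)}; {(0,0), (0,2), (0,4), (1,0), (1,2), (1,4)}; {(0,0), (0,2), (0,4), (1,1), (1,3), (1,5)}.
So G has 3 subgroups of order 6.

3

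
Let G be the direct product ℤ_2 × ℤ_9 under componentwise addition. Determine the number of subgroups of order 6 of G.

1

|G| = 18 and 6 | 18, so subgroups of order 6 are possible by Lagrange.
The subgroups of order 6 are: {(0,0), (0,3), (0,6), (1,0), (1,3), (1,6)}.
So G has 1 subgroup of order 6.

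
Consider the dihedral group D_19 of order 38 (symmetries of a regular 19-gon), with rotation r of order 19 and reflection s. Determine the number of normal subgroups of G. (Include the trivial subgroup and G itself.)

3

G has 22 subgroups. Checking conjugation-invariance by order — order 1: 1/1 normal; order 2: 0/19 normal; order 19: 1/1 normal; order 38: 1/1 normal.
Total normal subgroups: 3.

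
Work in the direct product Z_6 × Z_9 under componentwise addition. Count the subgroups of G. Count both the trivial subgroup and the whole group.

|G| = 54, so by Lagrange every subgroup order divides 54. Divisors: 1, 2, 3, 6, 9, 18, 27, 54.
Subgroups by order — order 1: 1; order 2: 1; order 3: 4; order 6: 4; order 9: 4; order 18: 4; order 27: 1; order 54: 1.
Total: 1 + 1 + 4 + 4 + 4 + 4 + 1 + 1 = 20.

20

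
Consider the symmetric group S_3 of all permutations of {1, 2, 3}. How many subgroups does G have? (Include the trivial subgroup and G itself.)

6

|G| = 6, so by Lagrange every subgroup order divides 6. Divisors: 1, 2, 3, 6.
Subgroups by order — order 1: 1; order 2: 3; order 3: 1; order 6: 1.
Total: 1 + 3 + 1 + 1 = 6.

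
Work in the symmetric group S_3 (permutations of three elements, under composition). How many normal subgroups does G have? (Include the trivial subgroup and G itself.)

3

G has 6 subgroups. Checking conjugation-invariance by order — order 1: 1/1 normal; order 2: 0/3 normal; order 3: 1/1 normal; order 6: 1/1 normal.
Total normal subgroups: 3.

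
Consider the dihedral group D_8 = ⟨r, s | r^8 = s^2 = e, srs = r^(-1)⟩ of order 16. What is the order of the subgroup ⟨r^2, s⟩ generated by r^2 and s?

8

|⟨r^2⟩| = 4 and |⟨s⟩| = 2, so |H| is a multiple of lcm(4, 2) = 4 and divides |G| = 16.
Closing under the operation: H = {e, r^2, r^4, r^6, s, r^2s, r^4s, r^6s}, so |H| = 8.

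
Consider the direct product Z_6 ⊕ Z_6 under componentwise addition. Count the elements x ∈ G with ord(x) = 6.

An element (a,b) has order lcm(ord(a), ord(b)); count pairs with lcm equal to 6.
Enumerating gives 24 such elements.

24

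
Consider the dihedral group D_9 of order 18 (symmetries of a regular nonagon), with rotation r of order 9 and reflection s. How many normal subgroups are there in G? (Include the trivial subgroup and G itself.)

G has 16 subgroups. Checking conjugation-invariance by order — order 1: 1/1 normal; order 2: 0/9 normal; order 3: 1/1 normal; order 6: 0/3 normal; order 9: 1/1 normal; order 18: 1/1 normal.
Total normal subgroups: 4.

4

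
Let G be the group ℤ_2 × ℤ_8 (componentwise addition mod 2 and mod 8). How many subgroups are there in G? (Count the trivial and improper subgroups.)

|G| = 16, so by Lagrange every subgroup order divides 16. Divisors: 1, 2, 4, 8, 16.
Subgroups by order — order 1: 1; order 2: 3; order 4: 3; order 8: 3; order 16: 1.
Total: 1 + 3 + 3 + 3 + 1 = 11.

11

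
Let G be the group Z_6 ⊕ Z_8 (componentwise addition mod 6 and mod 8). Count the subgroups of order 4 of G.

|G| = 48 and 4 | 48, so subgroups of order 4 are possible by Lagrange.
The subgroups of order 4 are: {(0,0), (0,2), (0,4), (0,6)}; {(0,0), (0,4), (3,0), (3,4)}; {(0,0), (0,4), (3,2), (3,6)}.
So G has 3 subgroups of order 4.

3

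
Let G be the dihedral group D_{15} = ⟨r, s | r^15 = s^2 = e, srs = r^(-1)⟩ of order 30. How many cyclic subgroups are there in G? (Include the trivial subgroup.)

Group the elements of G by the cyclic subgroup they generate; each cyclic subgroup of order d accounts for φ(d) elements.
Cyclic subgroups by order — order 1: 1; order 2: 15; order 3: 1; order 5: 1; order 15: 1.
Total: 19.

19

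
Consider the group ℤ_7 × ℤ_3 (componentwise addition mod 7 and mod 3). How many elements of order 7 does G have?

6

An element (a,b) has order lcm(ord(a), ord(b)); count pairs with lcm equal to 7.
Enumerating gives 6 such elements.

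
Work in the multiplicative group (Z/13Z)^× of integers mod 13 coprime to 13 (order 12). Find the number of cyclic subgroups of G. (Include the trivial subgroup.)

6

Group the elements of G by the cyclic subgroup they generate; each cyclic subgroup of order d accounts for φ(d) elements.
Cyclic subgroups by order — order 1: 1; order 2: 1; order 3: 1; order 4: 1; order 6: 1; order 12: 1.
Total: 6.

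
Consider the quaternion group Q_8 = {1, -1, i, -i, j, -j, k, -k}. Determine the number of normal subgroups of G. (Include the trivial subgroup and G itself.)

G has 6 subgroups. Checking conjugation-invariance by order — order 1: 1/1 normal; order 2: 1/1 normal; order 4: 3/3 normal; order 8: 1/1 normal.
Total normal subgroups: 6.

6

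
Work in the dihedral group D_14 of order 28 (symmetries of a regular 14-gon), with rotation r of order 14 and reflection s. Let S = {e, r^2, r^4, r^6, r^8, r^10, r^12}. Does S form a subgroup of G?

|S| = 7 divides |G| = 28, consistent with Lagrange.
S contains the identity, every element's inverse is in S, and S is closed under ·: it is a subgroup.
In fact S = ⟨r^4⟩.

Yes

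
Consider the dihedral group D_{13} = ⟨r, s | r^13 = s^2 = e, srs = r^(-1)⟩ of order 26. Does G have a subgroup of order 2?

Yes

2 | 26. A subgroup of order 2 is {e, r^10s}.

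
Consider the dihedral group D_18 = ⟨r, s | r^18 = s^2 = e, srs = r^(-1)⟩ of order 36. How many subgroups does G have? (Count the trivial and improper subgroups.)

45

|G| = 36, so by Lagrange every subgroup order divides 36. Divisors: 1, 2, 3, 4, 6, 9, 12, 18, 36.
Subgroups by order — order 1: 1; order 2: 19; order 3: 1; order 4: 9; order 6: 7; order 9: 1; order 12: 3; order 18: 3; order 36: 1.
Total: 1 + 19 + 1 + 9 + 7 + 1 + 3 + 3 + 1 = 45.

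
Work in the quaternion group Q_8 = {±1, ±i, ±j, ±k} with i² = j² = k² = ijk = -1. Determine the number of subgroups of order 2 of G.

|G| = 8 and 2 | 8, so subgroups of order 2 are possible by Lagrange.
The subgroups of order 2 are: {1, -1}.
So G has 1 subgroup of order 2.

1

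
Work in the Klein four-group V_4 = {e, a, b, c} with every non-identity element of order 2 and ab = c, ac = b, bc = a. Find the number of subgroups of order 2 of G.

|G| = 4 and 2 | 4, so subgroups of order 2 are possible by Lagrange.
The subgroups of order 2 are: {e, a}; {e, b}; {e, c}.
So G has 3 subgroups of order 2.

3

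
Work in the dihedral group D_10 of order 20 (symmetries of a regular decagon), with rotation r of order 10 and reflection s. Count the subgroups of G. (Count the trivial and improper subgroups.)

22

|G| = 20, so by Lagrange every subgroup order divides 20. Divisors: 1, 2, 4, 5, 10, 20.
Subgroups by order — order 1: 1; order 2: 11; order 4: 5; order 5: 1; order 10: 3; order 20: 1.
Total: 1 + 11 + 5 + 1 + 3 + 1 = 22.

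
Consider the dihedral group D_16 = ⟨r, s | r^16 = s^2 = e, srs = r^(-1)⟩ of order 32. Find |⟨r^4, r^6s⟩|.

|⟨r^4⟩| = 4 and |⟨r^6s⟩| = 2, so |H| is a multiple of lcm(4, 2) = 4 and divides |G| = 32.
Closing under the operation: H = {e, r^4, r^8, r^12, r^2s, r^6s, r^10s, r^14s}, so |H| = 8.

8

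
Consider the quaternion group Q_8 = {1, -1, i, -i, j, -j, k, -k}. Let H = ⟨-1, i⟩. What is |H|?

|⟨-1⟩| = 2 and |⟨i⟩| = 4, so |H| is a multiple of lcm(2, 4) = 4 and divides |G| = 8.
Closing under the operation: H = {1, -1, i, -i}, so |H| = 4.

4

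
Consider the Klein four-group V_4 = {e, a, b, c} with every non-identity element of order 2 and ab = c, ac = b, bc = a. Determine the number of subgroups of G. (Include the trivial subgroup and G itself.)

|G| = 4, so by Lagrange every subgroup order divides 4. Divisors: 1, 2, 4.
Subgroups by order — order 1: 1; order 2: 3; order 4: 1.
Total: 1 + 3 + 1 = 5.

5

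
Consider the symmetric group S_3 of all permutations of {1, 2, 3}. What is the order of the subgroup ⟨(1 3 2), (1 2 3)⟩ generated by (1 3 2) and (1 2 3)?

3

|⟨(1 3 2)⟩| = 3 and |⟨(1 2 3)⟩| = 3, so |H| is a multiple of lcm(3, 3) = 3 and divides |G| = 6.
Closing under the operation: H = {e, (1 2 3), (1 3 2)}, so |H| = 3.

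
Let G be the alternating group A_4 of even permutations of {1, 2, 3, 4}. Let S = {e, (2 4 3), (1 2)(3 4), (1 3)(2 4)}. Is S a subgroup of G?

(2 4 3) ∈ S but its inverse (2 3 4) ∉ S, so S is not a subgroup.

No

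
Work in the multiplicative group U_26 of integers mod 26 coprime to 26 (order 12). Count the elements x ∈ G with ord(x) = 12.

The elements of order 12 are: 7, 11, 15, 19.
That's 4.

4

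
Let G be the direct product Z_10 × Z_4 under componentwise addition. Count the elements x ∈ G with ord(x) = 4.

An element (a,b) has order lcm(ord(a), ord(b)); count pairs with lcm equal to 4.
Enumerating gives 4 such elements.

4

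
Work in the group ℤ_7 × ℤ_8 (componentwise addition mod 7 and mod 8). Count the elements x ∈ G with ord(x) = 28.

An element (a,b) has order lcm(ord(a), ord(b)); count pairs with lcm equal to 28.
Enumerating gives 12 such elements.

12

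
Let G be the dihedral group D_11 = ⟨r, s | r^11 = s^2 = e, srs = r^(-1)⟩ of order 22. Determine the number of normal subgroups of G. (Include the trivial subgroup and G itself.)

3

G has 14 subgroups. Checking conjugation-invariance by order — order 1: 1/1 normal; order 2: 0/11 normal; order 11: 1/1 normal; order 22: 1/1 normal.
Total normal subgroups: 3.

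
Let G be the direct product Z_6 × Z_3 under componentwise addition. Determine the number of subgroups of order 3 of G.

4

|G| = 18 and 3 | 18, so subgroups of order 3 are possible by Lagrange.
The subgroups of order 3 are: {(0,0), (0,1), (0,2)}; {(0,0), (2,0), (4,0)}; {(0,0), (2,1), (4,2)}; {(0,0), (2,2), (4,1)}.
So G has 4 subgroups of order 3.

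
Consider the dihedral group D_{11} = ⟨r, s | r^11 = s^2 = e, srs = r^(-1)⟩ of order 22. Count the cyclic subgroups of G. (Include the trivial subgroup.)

A cyclic subgroup of order d is generated by each of its φ(d) elements of order d, so the cyclic subgroups of order d number (#elements of order d)/φ(d).
Cyclic subgroups by order — order 1: 1; order 2: 11; order 11: 1.
Total: 13.

13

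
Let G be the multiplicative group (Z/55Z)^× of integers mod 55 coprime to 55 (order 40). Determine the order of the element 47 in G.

20

Compute successive powers of 47 mod 55: 47, 9, 38, 26, 12, 14, 53, 16, …; 47^20 ≡ 1 (mod 55).
So |⟨47⟩| = 20.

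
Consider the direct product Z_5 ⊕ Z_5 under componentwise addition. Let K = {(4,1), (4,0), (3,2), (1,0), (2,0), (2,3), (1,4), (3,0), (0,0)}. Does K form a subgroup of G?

No

|K| = 9 does not divide |G| = 25, so by Lagrange K is not a subgroup.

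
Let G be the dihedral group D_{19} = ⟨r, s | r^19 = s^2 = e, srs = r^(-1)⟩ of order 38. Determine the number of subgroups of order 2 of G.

|G| = 38 and 2 | 38, so subgroups of order 2 are possible by Lagrange.
The subgroups of order 2 are: {e, r^10s}; {e, r^11s}; {e, r^12s}; {e, r^13s}; … (19 in all).
So G has 19 subgroups of order 2.

19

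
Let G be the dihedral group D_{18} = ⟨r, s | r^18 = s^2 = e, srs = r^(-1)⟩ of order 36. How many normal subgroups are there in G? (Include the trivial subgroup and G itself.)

G has 45 subgroups. Checking conjugation-invariance by order — order 1: 1/1 normal; order 2: 1/19 normal; order 3: 1/1 normal; order 4: 0/9 normal; order 6: 1/7 normal; order 9: 1/1 normal; order 12: 0/3 normal; order 18: 3/3 normal; order 36: 1/1 normal.
Total normal subgroups: 9.

9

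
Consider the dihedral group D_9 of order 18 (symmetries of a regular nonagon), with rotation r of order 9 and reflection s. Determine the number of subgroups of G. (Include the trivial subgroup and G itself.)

16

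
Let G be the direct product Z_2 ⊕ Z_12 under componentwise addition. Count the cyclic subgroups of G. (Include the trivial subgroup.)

A cyclic subgroup of order d is generated by each of its φ(d) elements of order d, so the cyclic subgroups of order d number (#elements of order d)/φ(d).
Cyclic subgroups by order — order 1: 1; order 2: 3; order 3: 1; order 4: 2; order 6: 3; order 12: 2.
Total: 12.

12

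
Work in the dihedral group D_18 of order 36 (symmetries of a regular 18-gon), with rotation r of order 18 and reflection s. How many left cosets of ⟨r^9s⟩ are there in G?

18

|⟨r^9s⟩| = 2 and |G| = 36.
By Lagrange, [G : H] = |G|/|H| = 36/2 = 18.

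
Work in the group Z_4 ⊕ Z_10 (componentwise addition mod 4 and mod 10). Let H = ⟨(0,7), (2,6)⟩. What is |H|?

|⟨(0,7)⟩| = 10 and |⟨(2,6)⟩| = 10, so |H| is a multiple of lcm(10, 10) = 10 and divides |G| = 40.
Closing under the operation: H = {(0,0), (0,1), (0,2), (0,3), (0,4), (0,5), (0,6), (0,7), (0,8), (0,9), (2,0), (2,1), (2,2), (2,3), (2,4), (2,5), (2,6), (2,7), (2,8), (2,9)}, so |H| = 20.

20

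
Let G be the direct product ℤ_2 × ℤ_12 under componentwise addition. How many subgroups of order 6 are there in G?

|G| = 24 and 6 | 24, so subgroups of order 6 are possible by Lagrange.
The subgroups of order 6 are: {(0,0), (0,2), (0,4), (0,6), (0,8), (0,10)}; {(0,0), (0,4), (0,8), (1,0), (1,4), (1,8)}; {(0,0), (0,4), (0,8), (1,2), (1,6), (1,10)}.
So G has 3 subgroups of order 6.

3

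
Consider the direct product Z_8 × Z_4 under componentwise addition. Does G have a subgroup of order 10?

No

10 does not divide |G| = 32, so by Lagrange no subgroup of order 10 exists.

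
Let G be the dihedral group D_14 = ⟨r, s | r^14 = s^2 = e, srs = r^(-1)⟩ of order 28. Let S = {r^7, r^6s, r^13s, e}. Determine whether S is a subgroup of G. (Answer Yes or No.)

|S| = 4 divides |G| = 28, consistent with Lagrange.
S contains the identity, every element's inverse is in S, and S is closed under ·: it is a subgroup.

Yes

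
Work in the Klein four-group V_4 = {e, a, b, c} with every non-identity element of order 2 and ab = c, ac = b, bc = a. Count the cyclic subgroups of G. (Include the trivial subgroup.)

A cyclic subgroup of order d is generated by each of its φ(d) elements of order d, so the cyclic subgroups of order d number (#elements of order d)/φ(d).
Cyclic subgroups by order — order 1: 1; order 2: 3.
Total: 4.

4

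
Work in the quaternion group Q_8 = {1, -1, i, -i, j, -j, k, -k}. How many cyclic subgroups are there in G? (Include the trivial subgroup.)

Each element a generates a cyclic subgroup ⟨a⟩; distinct elements may generate the same one (a cyclic group of order d has φ(d) generators).
Cyclic subgroups by order — order 1: 1; order 2: 1; order 4: 3.
Total: 5.

5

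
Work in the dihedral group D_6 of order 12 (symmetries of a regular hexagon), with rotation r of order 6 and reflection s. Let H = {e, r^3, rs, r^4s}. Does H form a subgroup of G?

Yes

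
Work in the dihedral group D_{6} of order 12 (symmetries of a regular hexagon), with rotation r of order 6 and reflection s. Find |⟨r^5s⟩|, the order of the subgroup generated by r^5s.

2

Computing powers of r^5s: the smallest k with (r^5s)^k = e is k = 2.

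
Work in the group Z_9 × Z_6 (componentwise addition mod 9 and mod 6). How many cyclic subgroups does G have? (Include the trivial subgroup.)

16

A cyclic subgroup of order d is generated by each of its φ(d) elements of order d, so the cyclic subgroups of order d number (#elements of order d)/φ(d).
Cyclic subgroups by order — order 1: 1; order 2: 1; order 3: 4; order 6: 4; order 9: 3; order 18: 3.
Total: 16.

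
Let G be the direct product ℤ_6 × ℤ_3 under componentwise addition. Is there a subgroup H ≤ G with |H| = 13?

No

13 does not divide |G| = 18, so by Lagrange no subgroup of order 13 exists.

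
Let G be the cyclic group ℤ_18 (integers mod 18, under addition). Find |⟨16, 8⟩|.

9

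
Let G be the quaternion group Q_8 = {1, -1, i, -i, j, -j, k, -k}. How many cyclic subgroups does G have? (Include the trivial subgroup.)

Group the elements of G by the cyclic subgroup they generate; each cyclic subgroup of order d accounts for φ(d) elements.
Cyclic subgroups by order — order 1: 1; order 2: 1; order 4: 3.
Total: 5.

5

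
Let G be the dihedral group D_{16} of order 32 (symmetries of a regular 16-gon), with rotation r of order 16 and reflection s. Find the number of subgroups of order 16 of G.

3

|G| = 32 and 16 | 32, so subgroups of order 16 are possible by Lagrange.
The subgroups of order 16 are: {e, r, r^2, r^3, r^4, r^5, r^6, r^7, r^8, r^9, r^10, r^11, r^12, r^13, r^14, r^15}; {e, r^2, r^4, r^6, r^8, r^10, r^12, r^14, s, r^2s, r^4s, r^6s, r^8s, r^10s, r^12s, r^14s}; {e, r^2, r^4, r^6, r^8, r^10, r^12, r^14, rs, r^3s, r^5s, r^7s, r^9s, r^11s, r^13s, r^15s}.
So G has 3 subgroups of order 16.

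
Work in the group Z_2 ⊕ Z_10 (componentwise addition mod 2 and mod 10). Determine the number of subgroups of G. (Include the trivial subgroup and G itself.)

|G| = 20, so by Lagrange every subgroup order divides 20. Divisors: 1, 2, 4, 5, 10, 20.
Subgroups by order — order 1: 1; order 2: 3; order 4: 1; order 5: 1; order 10: 3; order 20: 1.
Total: 1 + 3 + 1 + 1 + 3 + 1 = 10.

10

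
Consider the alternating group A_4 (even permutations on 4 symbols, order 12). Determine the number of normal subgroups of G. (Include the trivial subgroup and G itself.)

3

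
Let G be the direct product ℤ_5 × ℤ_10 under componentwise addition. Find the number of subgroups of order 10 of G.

6

|G| = 50 and 10 | 50, so subgroups of order 10 are possible by Lagrange.
The subgroups of order 10 are: {(0,0), (0,1), (0,2), (0,3), (0,4), (0,5), (0,6), (0,7), (0,8), (0,9)}; {(0,0), (0,5), (1,0), (1,5), (2,0), (2,5), (3,0), (3,5), (4,0), (4,5)}; {(0,0), (0,5), (1,1), (1,6), (2,2), (2,7), (3,3), (3,8), (4,4), (4,9)}; {(0,0), (0,5), (1,2), (1,7), (2,4), (2,9), (3,1), (3,6), (4,3), (4,8)}; … (6 in all).
So G has 6 subgroups of order 10.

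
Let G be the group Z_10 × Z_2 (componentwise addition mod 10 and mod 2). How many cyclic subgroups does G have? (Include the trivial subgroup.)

Group the elements of G by the cyclic subgroup they generate; each cyclic subgroup of order d accounts for φ(d) elements.
Cyclic subgroups by order — order 1: 1; order 2: 3; order 5: 1; order 10: 3.
Total: 8.

8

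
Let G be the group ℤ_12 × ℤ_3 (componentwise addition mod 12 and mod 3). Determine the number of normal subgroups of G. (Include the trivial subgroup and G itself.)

G is abelian, so every subgroup is normal.
G has 18 subgroups in total, hence 18 normal subgroups.

18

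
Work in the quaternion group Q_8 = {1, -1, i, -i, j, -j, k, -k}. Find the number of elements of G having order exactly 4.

The elements of order 4 are: i, -i, j, -j, k, -k.
That's 6.

6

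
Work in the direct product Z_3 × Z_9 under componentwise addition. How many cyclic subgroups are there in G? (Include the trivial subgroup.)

Group the elements of G by the cyclic subgroup they generate; each cyclic subgroup of order d accounts for φ(d) elements.
Cyclic subgroups by order — order 1: 1; order 3: 4; order 9: 3.
Total: 8.

8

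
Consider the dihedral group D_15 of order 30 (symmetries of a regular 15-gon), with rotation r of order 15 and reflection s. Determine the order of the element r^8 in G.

15

Computing powers of r^8: the smallest k with (r^8)^k = e is k = 15.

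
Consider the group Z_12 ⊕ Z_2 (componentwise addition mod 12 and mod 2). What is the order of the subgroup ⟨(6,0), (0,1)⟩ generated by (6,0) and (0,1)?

|⟨(6,0)⟩| = 2 and |⟨(0,1)⟩| = 2, so |H| is a multiple of lcm(2, 2) = 2 and divides |G| = 24.
Closing under the operation: H = {(0,0), (0,1), (6,0), (6,1)}, so |H| = 4.

4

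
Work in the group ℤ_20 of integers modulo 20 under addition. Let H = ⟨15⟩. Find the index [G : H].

|⟨15⟩| = 4 and |G| = 20.
By Lagrange, [G : H] = |G|/|H| = 20/4 = 5.

5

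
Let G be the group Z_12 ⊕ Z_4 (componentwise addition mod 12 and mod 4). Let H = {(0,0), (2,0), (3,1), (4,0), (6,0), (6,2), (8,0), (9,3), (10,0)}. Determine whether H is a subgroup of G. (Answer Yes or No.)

No

|H| = 9 does not divide |G| = 48, so by Lagrange H is not a subgroup.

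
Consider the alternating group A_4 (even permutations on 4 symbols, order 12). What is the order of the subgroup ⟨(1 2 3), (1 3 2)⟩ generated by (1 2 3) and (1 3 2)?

3

|⟨(1 2 3)⟩| = 3 and |⟨(1 3 2)⟩| = 3, so |H| is a multiple of lcm(3, 3) = 3 and divides |G| = 12.
Closing under the operation: H = {e, (1 2 3), (1 3 2)}, so |H| = 3.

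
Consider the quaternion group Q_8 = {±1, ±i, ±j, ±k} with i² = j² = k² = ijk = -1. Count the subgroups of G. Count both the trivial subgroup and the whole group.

|G| = 8, so by Lagrange every subgroup order divides 8. Divisors: 1, 2, 4, 8.
Subgroups by order — order 1: 1; order 2: 1; order 4: 3; order 8: 1.
Total: 1 + 1 + 3 + 1 = 6.

6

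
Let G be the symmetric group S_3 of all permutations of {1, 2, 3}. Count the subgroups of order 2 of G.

|G| = 6 and 2 | 6, so subgroups of order 2 are possible by Lagrange.
The subgroups of order 2 are: {e, (1 2)}; {e, (1 3)}; {e, (2 3)}.
So G has 3 subgroups of order 2.

3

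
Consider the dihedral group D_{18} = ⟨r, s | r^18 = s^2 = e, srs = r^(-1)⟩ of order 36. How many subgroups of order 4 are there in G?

9

|G| = 36 and 4 | 36, so subgroups of order 4 are possible by Lagrange.
The subgroups of order 4 are: {e, r^9, rs, r^10s}; {e, r^9, r^2s, r^11s}; {e, r^9, r^3s, r^12s}; {e, r^9, r^4s, r^13s}; … (9 in all).
So G has 9 subgroups of order 4.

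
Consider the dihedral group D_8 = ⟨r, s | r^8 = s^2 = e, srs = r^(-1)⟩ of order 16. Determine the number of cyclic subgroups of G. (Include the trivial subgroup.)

Each element a generates a cyclic subgroup ⟨a⟩; distinct elements may generate the same one (a cyclic group of order d has φ(d) generators).
Cyclic subgroups by order — order 1: 1; order 2: 9; order 4: 1; order 8: 1.
Total: 12.

12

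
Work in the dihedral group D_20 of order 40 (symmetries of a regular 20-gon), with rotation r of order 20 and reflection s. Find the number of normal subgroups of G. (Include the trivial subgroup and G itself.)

9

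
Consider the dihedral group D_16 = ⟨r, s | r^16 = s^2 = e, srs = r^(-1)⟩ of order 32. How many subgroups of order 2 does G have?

17

|G| = 32 and 2 | 32, so subgroups of order 2 are possible by Lagrange.
The subgroups of order 2 are: {e, r^10s}; {e, r^11s}; {e, r^12s}; {e, r^13s}; … (17 in all).
So G has 17 subgroups of order 2.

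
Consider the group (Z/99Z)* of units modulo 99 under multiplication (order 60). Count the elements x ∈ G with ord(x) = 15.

8

The elements of order 15 are: 4, 16, 25, 31, 49, 58, 70, 97.
That's 8.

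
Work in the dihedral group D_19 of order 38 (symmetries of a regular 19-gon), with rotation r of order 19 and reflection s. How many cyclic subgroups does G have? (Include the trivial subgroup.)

Each element a generates a cyclic subgroup ⟨a⟩; distinct elements may generate the same one (a cyclic group of order d has φ(d) generators).
Cyclic subgroups by order — order 1: 1; order 2: 19; order 19: 1.
Total: 21.

21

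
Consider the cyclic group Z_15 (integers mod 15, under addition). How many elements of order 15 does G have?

8

In a cyclic group of order 15, the number of elements of order d (for d | 15) is φ(d).
φ(15) = 8.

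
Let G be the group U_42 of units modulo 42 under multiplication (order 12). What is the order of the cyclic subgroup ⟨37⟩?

Compute successive powers of 37 mod 42: 37, 25, 1; 37^3 ≡ 1 (mod 42).
So |⟨37⟩| = 3.

3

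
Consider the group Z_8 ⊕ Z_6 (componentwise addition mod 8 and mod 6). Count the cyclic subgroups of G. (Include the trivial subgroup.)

Group the elements of G by the cyclic subgroup they generate; each cyclic subgroup of order d accounts for φ(d) elements.
Cyclic subgroups by order — order 1: 1; order 2: 3; order 3: 1; order 4: 2; order 6: 3; order 8: 2; order 12: 2; order 24: 2.
Total: 16.

16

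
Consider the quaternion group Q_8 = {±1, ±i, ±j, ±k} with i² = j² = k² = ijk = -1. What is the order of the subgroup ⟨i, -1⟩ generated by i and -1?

|⟨i⟩| = 4 and |⟨-1⟩| = 2, so |H| is a multiple of lcm(4, 2) = 4 and divides |G| = 8.
Closing under the operation: H = {1, -1, i, -i}, so |H| = 4.

4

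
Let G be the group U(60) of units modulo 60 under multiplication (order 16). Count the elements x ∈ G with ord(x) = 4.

The elements of order 4 are: 7, 13, 17, 23, 37, 43, 47, 53.
That's 8.

8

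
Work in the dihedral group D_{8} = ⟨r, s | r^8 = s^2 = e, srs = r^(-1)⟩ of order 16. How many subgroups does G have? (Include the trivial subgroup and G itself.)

19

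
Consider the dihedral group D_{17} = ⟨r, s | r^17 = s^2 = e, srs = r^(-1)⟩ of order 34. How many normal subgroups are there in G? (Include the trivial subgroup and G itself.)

G has 20 subgroups. Checking conjugation-invariance by order — order 1: 1/1 normal; order 2: 0/17 normal; order 17: 1/1 normal; order 34: 1/1 normal.
Total normal subgroups: 3.

3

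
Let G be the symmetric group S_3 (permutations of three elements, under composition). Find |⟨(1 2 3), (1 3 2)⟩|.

3

|⟨(1 2 3)⟩| = 3 and |⟨(1 3 2)⟩| = 3, so |H| is a multiple of lcm(3, 3) = 3 and divides |G| = 6.
Closing under the operation: H = {e, (1 2 3), (1 3 2)}, so |H| = 3.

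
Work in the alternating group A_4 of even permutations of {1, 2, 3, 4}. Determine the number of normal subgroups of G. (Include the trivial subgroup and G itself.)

G has 10 subgroups. Checking conjugation-invariance by order — order 1: 1/1 normal; order 2: 0/3 normal; order 3: 0/4 normal; order 4: 1/1 normal; order 12: 1/1 normal.
Total normal subgroups: 3.

3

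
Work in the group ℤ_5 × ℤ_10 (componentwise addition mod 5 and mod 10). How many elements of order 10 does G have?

24

An element (a,b) has order lcm(ord(a), ord(b)); count pairs with lcm equal to 10.
Enumerating gives 24 such elements.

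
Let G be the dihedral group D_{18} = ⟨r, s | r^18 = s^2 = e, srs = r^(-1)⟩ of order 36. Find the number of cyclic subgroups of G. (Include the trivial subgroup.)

Group the elements of G by the cyclic subgroup they generate; each cyclic subgroup of order d accounts for φ(d) elements.
Cyclic subgroups by order — order 1: 1; order 2: 19; order 3: 1; order 6: 1; order 9: 1; order 18: 1.
Total: 24.

24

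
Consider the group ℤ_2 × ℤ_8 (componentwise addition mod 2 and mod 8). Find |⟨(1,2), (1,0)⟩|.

|⟨(1,2)⟩| = 4 and |⟨(1,0)⟩| = 2, so |H| is a multiple of lcm(4, 2) = 4 and divides |G| = 16.
Closing under the operation: H = {(0,0), (0,2), (0,4), (0,6), (1,0), (1,2), (1,4), (1,6)}, so |H| = 8.

8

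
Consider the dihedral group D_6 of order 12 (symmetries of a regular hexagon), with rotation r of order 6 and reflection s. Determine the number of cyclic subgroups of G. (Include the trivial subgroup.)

A cyclic subgroup of order d is generated by each of its φ(d) elements of order d, so the cyclic subgroups of order d number (#elements of order d)/φ(d).
Cyclic subgroups by order — order 1: 1; order 2: 7; order 3: 1; order 6: 1.
Total: 10.

10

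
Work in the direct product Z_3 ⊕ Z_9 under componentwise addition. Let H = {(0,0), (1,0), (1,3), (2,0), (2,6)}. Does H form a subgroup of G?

No

|H| = 5 does not divide |G| = 27, so by Lagrange H is not a subgroup.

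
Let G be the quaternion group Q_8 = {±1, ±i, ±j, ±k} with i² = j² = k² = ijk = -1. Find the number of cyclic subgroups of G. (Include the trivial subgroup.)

Each element a generates a cyclic subgroup ⟨a⟩; distinct elements may generate the same one (a cyclic group of order d has φ(d) generators).
Cyclic subgroups by order — order 1: 1; order 2: 1; order 4: 3.
Total: 5.

5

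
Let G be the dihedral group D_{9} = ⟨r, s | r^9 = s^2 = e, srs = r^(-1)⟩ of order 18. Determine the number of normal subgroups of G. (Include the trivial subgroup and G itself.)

4

G has 16 subgroups. Checking conjugation-invariance by order — order 1: 1/1 normal; order 2: 0/9 normal; order 3: 1/1 normal; order 6: 0/3 normal; order 9: 1/1 normal; order 18: 1/1 normal.
Total normal subgroups: 4.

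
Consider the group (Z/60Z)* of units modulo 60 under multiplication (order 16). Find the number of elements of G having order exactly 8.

0

No element of G has order 8 (even though 8 | 16).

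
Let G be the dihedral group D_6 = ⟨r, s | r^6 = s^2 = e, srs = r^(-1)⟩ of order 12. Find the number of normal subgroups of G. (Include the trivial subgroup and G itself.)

7

G has 16 subgroups. Checking conjugation-invariance by order — order 1: 1/1 normal; order 2: 1/7 normal; order 3: 1/1 normal; order 4: 0/3 normal; order 6: 3/3 normal; order 12: 1/1 normal.
Total normal subgroups: 7.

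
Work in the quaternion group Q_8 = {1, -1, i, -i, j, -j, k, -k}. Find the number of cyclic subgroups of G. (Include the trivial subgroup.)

5

A cyclic subgroup of order d is generated by each of its φ(d) elements of order d, so the cyclic subgroups of order d number (#elements of order d)/φ(d).
Cyclic subgroups by order — order 1: 1; order 2: 1; order 4: 3.
Total: 5.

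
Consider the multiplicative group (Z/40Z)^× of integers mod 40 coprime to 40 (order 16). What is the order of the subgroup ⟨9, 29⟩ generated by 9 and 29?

4

|⟨9⟩| = 2 and |⟨29⟩| = 2, so |H| is a multiple of lcm(2, 2) = 2 and divides |G| = 16.
Closing under the operation: H = {1, 9, 21, 29}, so |H| = 4.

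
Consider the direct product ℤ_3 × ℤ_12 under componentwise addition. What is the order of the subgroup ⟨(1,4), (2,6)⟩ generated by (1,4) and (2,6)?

18

|⟨(1,4)⟩| = 3 and |⟨(2,6)⟩| = 6, so |H| is a multiple of lcm(3, 6) = 6 and divides |G| = 36.
Closing under the operation: H = {(0,0), (0,2), (0,4), (0,6), (0,8), (0,10), (1,0), (1,2), (1,4), (1,6), (1,8), (1,10), (2,0), (2,2), (2,4), (2,6), (2,8), (2,10)}, so |H| = 18.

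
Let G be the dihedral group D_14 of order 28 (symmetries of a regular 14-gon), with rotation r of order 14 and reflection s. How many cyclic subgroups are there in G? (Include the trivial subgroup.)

18

A cyclic subgroup of order d is generated by each of its φ(d) elements of order d, so the cyclic subgroups of order d number (#elements of order d)/φ(d).
Cyclic subgroups by order — order 1: 1; order 2: 15; order 7: 1; order 14: 1.
Total: 18.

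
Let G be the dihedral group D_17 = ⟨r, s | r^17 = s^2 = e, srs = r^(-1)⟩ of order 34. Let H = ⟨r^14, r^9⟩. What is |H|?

|⟨r^14⟩| = 17 and |⟨r^9⟩| = 17, so |H| is a multiple of lcm(17, 17) = 17 and divides |G| = 34.
Closing under the operation: H = {e, r, r^2, r^3, r^4, r^5, r^6, r^7, r^8, r^9, r^10, r^11, r^12, r^13, r^14, r^15, r^16}, so |H| = 17.

17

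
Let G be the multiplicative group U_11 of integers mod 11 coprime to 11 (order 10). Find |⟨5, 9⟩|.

|⟨5⟩| = 5 and |⟨9⟩| = 5, so |H| is a multiple of lcm(5, 5) = 5 and divides |G| = 10.
Closing under the operation: H = {1, 3, 4, 5, 9}, so |H| = 5.

5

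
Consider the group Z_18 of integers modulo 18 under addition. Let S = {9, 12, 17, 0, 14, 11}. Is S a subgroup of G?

No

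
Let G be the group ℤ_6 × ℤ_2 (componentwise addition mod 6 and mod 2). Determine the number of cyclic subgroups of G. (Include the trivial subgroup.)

8

A cyclic subgroup of order d is generated by each of its φ(d) elements of order d, so the cyclic subgroups of order d number (#elements of order d)/φ(d).
Cyclic subgroups by order — order 1: 1; order 2: 3; order 3: 1; order 6: 3.
Total: 8.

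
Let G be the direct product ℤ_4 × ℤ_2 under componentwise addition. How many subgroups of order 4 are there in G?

|G| = 8 and 4 | 8, so subgroups of order 4 are possible by Lagrange.
The subgroups of order 4 are: {(0,0), (0,1), (2,0), (2,1)}; {(0,0), (1,0), (2,0), (3,0)}; {(0,0), (1,1), (2,0), (3,1)}.
So G has 3 subgroups of order 4.

3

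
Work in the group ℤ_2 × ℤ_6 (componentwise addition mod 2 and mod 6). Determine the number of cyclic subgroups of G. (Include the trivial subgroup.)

Group the elements of G by the cyclic subgroup they generate; each cyclic subgroup of order d accounts for φ(d) elements.
Cyclic subgroups by order — order 1: 1; order 2: 3; order 3: 1; order 6: 3.
Total: 8.

8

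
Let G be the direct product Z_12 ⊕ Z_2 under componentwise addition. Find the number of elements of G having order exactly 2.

3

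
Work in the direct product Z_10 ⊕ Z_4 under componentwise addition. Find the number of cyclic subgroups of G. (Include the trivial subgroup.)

12

A cyclic subgroup of order d is generated by each of its φ(d) elements of order d, so the cyclic subgroups of order d number (#elements of order d)/φ(d).
Cyclic subgroups by order — order 1: 1; order 2: 3; order 4: 2; order 5: 1; order 10: 3; order 20: 2.
Total: 12.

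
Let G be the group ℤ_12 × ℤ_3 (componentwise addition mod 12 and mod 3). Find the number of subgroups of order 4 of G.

1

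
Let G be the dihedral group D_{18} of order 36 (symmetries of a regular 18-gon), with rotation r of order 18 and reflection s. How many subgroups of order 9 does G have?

|G| = 36 and 9 | 36, so subgroups of order 9 are possible by Lagrange.
The subgroups of order 9 are: {e, r^2, r^4, r^6, r^8, r^10, r^12, r^14, r^16}.
So G has 1 subgroup of order 9.

1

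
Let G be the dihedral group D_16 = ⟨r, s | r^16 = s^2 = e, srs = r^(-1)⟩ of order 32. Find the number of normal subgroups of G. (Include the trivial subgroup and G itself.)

8

G has 36 subgroups. Checking conjugation-invariance by order — order 1: 1/1 normal; order 2: 1/17 normal; order 4: 1/9 normal; order 8: 1/5 normal; order 16: 3/3 normal; order 32: 1/1 normal.
Total normal subgroups: 8.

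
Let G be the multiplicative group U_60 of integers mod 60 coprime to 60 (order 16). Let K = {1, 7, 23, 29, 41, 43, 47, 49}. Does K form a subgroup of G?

|K| = 8 divides |G| = 16, consistent with Lagrange.
K contains the identity, every element's inverse is in K, and K is closed under ·: it is a subgroup.

Yes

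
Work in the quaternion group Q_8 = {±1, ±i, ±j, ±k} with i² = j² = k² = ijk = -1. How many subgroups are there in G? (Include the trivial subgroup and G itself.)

|G| = 8, so by Lagrange every subgroup order divides 8. Divisors: 1, 2, 4, 8.
Subgroups by order — order 1: 1; order 2: 1; order 4: 3; order 8: 1.
Total: 1 + 1 + 3 + 1 = 6.

6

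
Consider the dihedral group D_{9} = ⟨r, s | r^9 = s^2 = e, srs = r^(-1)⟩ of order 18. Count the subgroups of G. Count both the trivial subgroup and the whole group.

|G| = 18, so by Lagrange every subgroup order divides 18. Divisors: 1, 2, 3, 6, 9, 18.
Subgroups by order — order 1: 1; order 2: 9; order 3: 1; order 6: 3; order 9: 1; order 18: 1.
Total: 1 + 9 + 1 + 3 + 1 + 1 = 16.

16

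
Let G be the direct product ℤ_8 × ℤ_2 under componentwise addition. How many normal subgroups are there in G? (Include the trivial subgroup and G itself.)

G is abelian, so every subgroup is normal.
G has 11 subgroups in total, hence 11 normal subgroups.

11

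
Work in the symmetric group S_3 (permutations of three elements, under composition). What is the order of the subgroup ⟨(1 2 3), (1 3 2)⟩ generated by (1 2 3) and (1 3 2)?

|⟨(1 2 3)⟩| = 3 and |⟨(1 3 2)⟩| = 3, so |H| is a multiple of lcm(3, 3) = 3 and divides |G| = 6.
Closing under the operation: H = {e, (1 2 3), (1 3 2)}, so |H| = 3.

3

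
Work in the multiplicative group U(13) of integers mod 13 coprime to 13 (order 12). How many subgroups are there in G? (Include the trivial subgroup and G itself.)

6

|G| = 12, so by Lagrange every subgroup order divides 12. Divisors: 1, 2, 3, 4, 6, 12.
Subgroups by order — order 1: 1; order 2: 1; order 3: 1; order 4: 1; order 6: 1; order 12: 1.
Total: 1 + 1 + 1 + 1 + 1 + 1 = 6.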